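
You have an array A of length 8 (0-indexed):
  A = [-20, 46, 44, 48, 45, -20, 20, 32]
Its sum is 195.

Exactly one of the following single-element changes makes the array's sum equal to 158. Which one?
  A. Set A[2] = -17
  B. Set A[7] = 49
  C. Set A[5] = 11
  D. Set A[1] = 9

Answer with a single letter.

Option A: A[2] 44->-17, delta=-61, new_sum=195+(-61)=134
Option B: A[7] 32->49, delta=17, new_sum=195+(17)=212
Option C: A[5] -20->11, delta=31, new_sum=195+(31)=226
Option D: A[1] 46->9, delta=-37, new_sum=195+(-37)=158 <-- matches target

Answer: D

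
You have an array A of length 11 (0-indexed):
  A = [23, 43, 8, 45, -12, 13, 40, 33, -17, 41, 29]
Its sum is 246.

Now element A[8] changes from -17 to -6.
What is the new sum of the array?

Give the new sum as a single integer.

Answer: 257

Derivation:
Old value at index 8: -17
New value at index 8: -6
Delta = -6 - -17 = 11
New sum = old_sum + delta = 246 + (11) = 257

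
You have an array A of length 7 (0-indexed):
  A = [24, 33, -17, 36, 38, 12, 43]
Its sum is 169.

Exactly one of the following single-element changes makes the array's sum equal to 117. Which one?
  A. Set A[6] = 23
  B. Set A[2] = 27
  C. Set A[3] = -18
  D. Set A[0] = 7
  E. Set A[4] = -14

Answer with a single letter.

Answer: E

Derivation:
Option A: A[6] 43->23, delta=-20, new_sum=169+(-20)=149
Option B: A[2] -17->27, delta=44, new_sum=169+(44)=213
Option C: A[3] 36->-18, delta=-54, new_sum=169+(-54)=115
Option D: A[0] 24->7, delta=-17, new_sum=169+(-17)=152
Option E: A[4] 38->-14, delta=-52, new_sum=169+(-52)=117 <-- matches target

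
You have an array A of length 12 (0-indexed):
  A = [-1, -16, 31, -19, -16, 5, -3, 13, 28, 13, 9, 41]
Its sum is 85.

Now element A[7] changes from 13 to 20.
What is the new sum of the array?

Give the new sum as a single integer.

Old value at index 7: 13
New value at index 7: 20
Delta = 20 - 13 = 7
New sum = old_sum + delta = 85 + (7) = 92

Answer: 92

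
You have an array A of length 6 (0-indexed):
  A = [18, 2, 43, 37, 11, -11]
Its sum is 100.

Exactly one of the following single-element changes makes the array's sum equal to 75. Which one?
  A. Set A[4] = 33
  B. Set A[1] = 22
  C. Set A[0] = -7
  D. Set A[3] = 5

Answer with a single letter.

Answer: C

Derivation:
Option A: A[4] 11->33, delta=22, new_sum=100+(22)=122
Option B: A[1] 2->22, delta=20, new_sum=100+(20)=120
Option C: A[0] 18->-7, delta=-25, new_sum=100+(-25)=75 <-- matches target
Option D: A[3] 37->5, delta=-32, new_sum=100+(-32)=68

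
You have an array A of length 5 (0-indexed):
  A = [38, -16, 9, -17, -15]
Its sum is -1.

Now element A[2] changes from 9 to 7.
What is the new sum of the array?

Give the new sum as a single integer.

Old value at index 2: 9
New value at index 2: 7
Delta = 7 - 9 = -2
New sum = old_sum + delta = -1 + (-2) = -3

Answer: -3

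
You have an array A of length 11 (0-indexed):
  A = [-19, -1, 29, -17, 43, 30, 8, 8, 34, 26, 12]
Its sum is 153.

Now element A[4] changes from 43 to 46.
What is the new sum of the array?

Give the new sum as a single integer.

Old value at index 4: 43
New value at index 4: 46
Delta = 46 - 43 = 3
New sum = old_sum + delta = 153 + (3) = 156

Answer: 156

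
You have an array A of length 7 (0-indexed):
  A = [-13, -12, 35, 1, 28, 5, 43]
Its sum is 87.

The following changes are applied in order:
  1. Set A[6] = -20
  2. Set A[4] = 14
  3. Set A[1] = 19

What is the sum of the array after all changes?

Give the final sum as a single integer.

Initial sum: 87
Change 1: A[6] 43 -> -20, delta = -63, sum = 24
Change 2: A[4] 28 -> 14, delta = -14, sum = 10
Change 3: A[1] -12 -> 19, delta = 31, sum = 41

Answer: 41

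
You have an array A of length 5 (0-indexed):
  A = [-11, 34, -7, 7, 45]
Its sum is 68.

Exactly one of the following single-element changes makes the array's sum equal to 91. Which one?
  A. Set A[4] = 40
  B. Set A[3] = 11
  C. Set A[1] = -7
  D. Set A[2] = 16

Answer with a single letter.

Option A: A[4] 45->40, delta=-5, new_sum=68+(-5)=63
Option B: A[3] 7->11, delta=4, new_sum=68+(4)=72
Option C: A[1] 34->-7, delta=-41, new_sum=68+(-41)=27
Option D: A[2] -7->16, delta=23, new_sum=68+(23)=91 <-- matches target

Answer: D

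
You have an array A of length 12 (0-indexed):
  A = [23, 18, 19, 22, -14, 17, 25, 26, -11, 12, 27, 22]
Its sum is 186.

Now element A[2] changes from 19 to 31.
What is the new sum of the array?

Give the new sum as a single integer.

Answer: 198

Derivation:
Old value at index 2: 19
New value at index 2: 31
Delta = 31 - 19 = 12
New sum = old_sum + delta = 186 + (12) = 198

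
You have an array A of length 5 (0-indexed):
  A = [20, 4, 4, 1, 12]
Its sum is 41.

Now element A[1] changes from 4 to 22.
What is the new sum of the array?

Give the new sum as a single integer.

Answer: 59

Derivation:
Old value at index 1: 4
New value at index 1: 22
Delta = 22 - 4 = 18
New sum = old_sum + delta = 41 + (18) = 59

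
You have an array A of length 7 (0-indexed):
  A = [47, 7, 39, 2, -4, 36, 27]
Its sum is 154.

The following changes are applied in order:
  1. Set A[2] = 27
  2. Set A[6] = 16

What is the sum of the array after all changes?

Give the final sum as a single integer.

Initial sum: 154
Change 1: A[2] 39 -> 27, delta = -12, sum = 142
Change 2: A[6] 27 -> 16, delta = -11, sum = 131

Answer: 131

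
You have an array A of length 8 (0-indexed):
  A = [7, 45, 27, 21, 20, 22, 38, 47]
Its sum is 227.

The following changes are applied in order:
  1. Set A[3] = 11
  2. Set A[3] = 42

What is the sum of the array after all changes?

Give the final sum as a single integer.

Initial sum: 227
Change 1: A[3] 21 -> 11, delta = -10, sum = 217
Change 2: A[3] 11 -> 42, delta = 31, sum = 248

Answer: 248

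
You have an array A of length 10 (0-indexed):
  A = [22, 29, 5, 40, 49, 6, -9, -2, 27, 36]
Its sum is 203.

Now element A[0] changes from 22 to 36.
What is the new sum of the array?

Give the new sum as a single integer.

Old value at index 0: 22
New value at index 0: 36
Delta = 36 - 22 = 14
New sum = old_sum + delta = 203 + (14) = 217

Answer: 217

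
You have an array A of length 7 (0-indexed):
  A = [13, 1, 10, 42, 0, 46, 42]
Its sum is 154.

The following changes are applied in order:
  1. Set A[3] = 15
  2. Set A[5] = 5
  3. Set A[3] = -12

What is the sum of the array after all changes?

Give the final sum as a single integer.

Initial sum: 154
Change 1: A[3] 42 -> 15, delta = -27, sum = 127
Change 2: A[5] 46 -> 5, delta = -41, sum = 86
Change 3: A[3] 15 -> -12, delta = -27, sum = 59

Answer: 59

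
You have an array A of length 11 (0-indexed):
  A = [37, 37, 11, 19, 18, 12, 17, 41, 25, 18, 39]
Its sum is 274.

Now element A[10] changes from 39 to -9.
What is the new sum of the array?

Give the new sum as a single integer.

Old value at index 10: 39
New value at index 10: -9
Delta = -9 - 39 = -48
New sum = old_sum + delta = 274 + (-48) = 226

Answer: 226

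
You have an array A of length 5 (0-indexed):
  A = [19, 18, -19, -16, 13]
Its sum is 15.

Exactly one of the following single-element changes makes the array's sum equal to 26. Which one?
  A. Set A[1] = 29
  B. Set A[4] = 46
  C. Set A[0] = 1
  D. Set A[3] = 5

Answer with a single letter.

Option A: A[1] 18->29, delta=11, new_sum=15+(11)=26 <-- matches target
Option B: A[4] 13->46, delta=33, new_sum=15+(33)=48
Option C: A[0] 19->1, delta=-18, new_sum=15+(-18)=-3
Option D: A[3] -16->5, delta=21, new_sum=15+(21)=36

Answer: A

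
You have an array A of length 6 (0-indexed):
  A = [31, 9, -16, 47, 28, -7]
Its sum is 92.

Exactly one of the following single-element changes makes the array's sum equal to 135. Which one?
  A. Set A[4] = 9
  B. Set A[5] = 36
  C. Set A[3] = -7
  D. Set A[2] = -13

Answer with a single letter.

Option A: A[4] 28->9, delta=-19, new_sum=92+(-19)=73
Option B: A[5] -7->36, delta=43, new_sum=92+(43)=135 <-- matches target
Option C: A[3] 47->-7, delta=-54, new_sum=92+(-54)=38
Option D: A[2] -16->-13, delta=3, new_sum=92+(3)=95

Answer: B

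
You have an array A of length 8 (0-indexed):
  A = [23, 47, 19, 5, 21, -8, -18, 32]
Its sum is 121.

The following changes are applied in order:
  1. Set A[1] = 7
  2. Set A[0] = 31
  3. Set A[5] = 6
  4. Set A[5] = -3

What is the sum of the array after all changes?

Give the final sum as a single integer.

Answer: 94

Derivation:
Initial sum: 121
Change 1: A[1] 47 -> 7, delta = -40, sum = 81
Change 2: A[0] 23 -> 31, delta = 8, sum = 89
Change 3: A[5] -8 -> 6, delta = 14, sum = 103
Change 4: A[5] 6 -> -3, delta = -9, sum = 94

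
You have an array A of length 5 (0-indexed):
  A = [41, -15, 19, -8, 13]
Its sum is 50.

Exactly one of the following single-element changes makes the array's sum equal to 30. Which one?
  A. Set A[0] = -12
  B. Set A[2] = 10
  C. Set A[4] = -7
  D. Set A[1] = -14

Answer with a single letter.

Answer: C

Derivation:
Option A: A[0] 41->-12, delta=-53, new_sum=50+(-53)=-3
Option B: A[2] 19->10, delta=-9, new_sum=50+(-9)=41
Option C: A[4] 13->-7, delta=-20, new_sum=50+(-20)=30 <-- matches target
Option D: A[1] -15->-14, delta=1, new_sum=50+(1)=51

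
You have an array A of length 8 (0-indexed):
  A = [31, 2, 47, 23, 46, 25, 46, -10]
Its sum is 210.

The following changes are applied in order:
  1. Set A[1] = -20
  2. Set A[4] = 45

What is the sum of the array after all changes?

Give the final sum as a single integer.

Answer: 187

Derivation:
Initial sum: 210
Change 1: A[1] 2 -> -20, delta = -22, sum = 188
Change 2: A[4] 46 -> 45, delta = -1, sum = 187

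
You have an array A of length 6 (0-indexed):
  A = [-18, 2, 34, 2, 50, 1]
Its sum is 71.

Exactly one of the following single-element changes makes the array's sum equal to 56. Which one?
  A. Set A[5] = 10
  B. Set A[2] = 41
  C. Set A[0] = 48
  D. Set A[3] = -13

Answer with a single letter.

Answer: D

Derivation:
Option A: A[5] 1->10, delta=9, new_sum=71+(9)=80
Option B: A[2] 34->41, delta=7, new_sum=71+(7)=78
Option C: A[0] -18->48, delta=66, new_sum=71+(66)=137
Option D: A[3] 2->-13, delta=-15, new_sum=71+(-15)=56 <-- matches target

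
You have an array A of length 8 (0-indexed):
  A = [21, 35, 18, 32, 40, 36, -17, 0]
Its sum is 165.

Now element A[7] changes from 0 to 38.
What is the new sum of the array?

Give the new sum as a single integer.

Old value at index 7: 0
New value at index 7: 38
Delta = 38 - 0 = 38
New sum = old_sum + delta = 165 + (38) = 203

Answer: 203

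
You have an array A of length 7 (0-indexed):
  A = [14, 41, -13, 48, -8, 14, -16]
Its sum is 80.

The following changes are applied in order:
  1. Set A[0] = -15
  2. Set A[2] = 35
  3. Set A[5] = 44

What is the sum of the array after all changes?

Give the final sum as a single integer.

Initial sum: 80
Change 1: A[0] 14 -> -15, delta = -29, sum = 51
Change 2: A[2] -13 -> 35, delta = 48, sum = 99
Change 3: A[5] 14 -> 44, delta = 30, sum = 129

Answer: 129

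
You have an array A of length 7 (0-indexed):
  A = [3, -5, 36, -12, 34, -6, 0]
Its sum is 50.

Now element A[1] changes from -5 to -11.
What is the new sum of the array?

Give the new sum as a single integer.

Old value at index 1: -5
New value at index 1: -11
Delta = -11 - -5 = -6
New sum = old_sum + delta = 50 + (-6) = 44

Answer: 44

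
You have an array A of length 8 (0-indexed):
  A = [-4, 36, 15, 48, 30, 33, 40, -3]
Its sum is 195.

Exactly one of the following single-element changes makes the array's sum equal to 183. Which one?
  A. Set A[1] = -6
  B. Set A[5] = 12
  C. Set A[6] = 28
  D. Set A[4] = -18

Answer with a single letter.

Option A: A[1] 36->-6, delta=-42, new_sum=195+(-42)=153
Option B: A[5] 33->12, delta=-21, new_sum=195+(-21)=174
Option C: A[6] 40->28, delta=-12, new_sum=195+(-12)=183 <-- matches target
Option D: A[4] 30->-18, delta=-48, new_sum=195+(-48)=147

Answer: C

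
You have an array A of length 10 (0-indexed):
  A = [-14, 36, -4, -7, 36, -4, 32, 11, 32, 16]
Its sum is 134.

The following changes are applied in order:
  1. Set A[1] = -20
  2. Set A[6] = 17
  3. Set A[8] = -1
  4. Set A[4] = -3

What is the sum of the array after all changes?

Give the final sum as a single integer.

Answer: -9

Derivation:
Initial sum: 134
Change 1: A[1] 36 -> -20, delta = -56, sum = 78
Change 2: A[6] 32 -> 17, delta = -15, sum = 63
Change 3: A[8] 32 -> -1, delta = -33, sum = 30
Change 4: A[4] 36 -> -3, delta = -39, sum = -9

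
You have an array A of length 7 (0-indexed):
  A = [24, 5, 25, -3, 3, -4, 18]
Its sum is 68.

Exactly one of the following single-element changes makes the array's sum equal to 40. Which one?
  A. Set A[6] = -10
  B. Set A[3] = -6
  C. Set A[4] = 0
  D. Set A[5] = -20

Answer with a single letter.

Option A: A[6] 18->-10, delta=-28, new_sum=68+(-28)=40 <-- matches target
Option B: A[3] -3->-6, delta=-3, new_sum=68+(-3)=65
Option C: A[4] 3->0, delta=-3, new_sum=68+(-3)=65
Option D: A[5] -4->-20, delta=-16, new_sum=68+(-16)=52

Answer: A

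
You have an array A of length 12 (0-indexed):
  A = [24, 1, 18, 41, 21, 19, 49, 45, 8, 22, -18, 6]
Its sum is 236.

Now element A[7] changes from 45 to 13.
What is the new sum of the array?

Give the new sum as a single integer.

Old value at index 7: 45
New value at index 7: 13
Delta = 13 - 45 = -32
New sum = old_sum + delta = 236 + (-32) = 204

Answer: 204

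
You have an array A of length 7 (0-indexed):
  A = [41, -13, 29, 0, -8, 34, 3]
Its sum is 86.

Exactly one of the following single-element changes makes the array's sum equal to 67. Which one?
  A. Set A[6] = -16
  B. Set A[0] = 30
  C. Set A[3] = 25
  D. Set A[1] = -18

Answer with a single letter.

Answer: A

Derivation:
Option A: A[6] 3->-16, delta=-19, new_sum=86+(-19)=67 <-- matches target
Option B: A[0] 41->30, delta=-11, new_sum=86+(-11)=75
Option C: A[3] 0->25, delta=25, new_sum=86+(25)=111
Option D: A[1] -13->-18, delta=-5, new_sum=86+(-5)=81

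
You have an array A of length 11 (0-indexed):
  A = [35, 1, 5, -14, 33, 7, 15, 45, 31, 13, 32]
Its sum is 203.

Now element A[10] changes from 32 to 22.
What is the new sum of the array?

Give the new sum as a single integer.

Answer: 193

Derivation:
Old value at index 10: 32
New value at index 10: 22
Delta = 22 - 32 = -10
New sum = old_sum + delta = 203 + (-10) = 193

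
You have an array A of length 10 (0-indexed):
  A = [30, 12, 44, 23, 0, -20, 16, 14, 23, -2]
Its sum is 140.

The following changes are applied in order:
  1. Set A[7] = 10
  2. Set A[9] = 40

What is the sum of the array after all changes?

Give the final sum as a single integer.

Answer: 178

Derivation:
Initial sum: 140
Change 1: A[7] 14 -> 10, delta = -4, sum = 136
Change 2: A[9] -2 -> 40, delta = 42, sum = 178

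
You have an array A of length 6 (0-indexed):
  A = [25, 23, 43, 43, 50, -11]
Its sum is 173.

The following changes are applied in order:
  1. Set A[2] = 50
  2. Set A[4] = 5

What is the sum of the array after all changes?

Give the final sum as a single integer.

Initial sum: 173
Change 1: A[2] 43 -> 50, delta = 7, sum = 180
Change 2: A[4] 50 -> 5, delta = -45, sum = 135

Answer: 135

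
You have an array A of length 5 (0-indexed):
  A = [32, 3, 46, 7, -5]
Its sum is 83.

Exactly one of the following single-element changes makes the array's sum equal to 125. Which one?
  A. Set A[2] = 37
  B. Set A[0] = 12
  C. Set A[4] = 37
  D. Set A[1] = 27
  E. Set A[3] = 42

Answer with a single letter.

Answer: C

Derivation:
Option A: A[2] 46->37, delta=-9, new_sum=83+(-9)=74
Option B: A[0] 32->12, delta=-20, new_sum=83+(-20)=63
Option C: A[4] -5->37, delta=42, new_sum=83+(42)=125 <-- matches target
Option D: A[1] 3->27, delta=24, new_sum=83+(24)=107
Option E: A[3] 7->42, delta=35, new_sum=83+(35)=118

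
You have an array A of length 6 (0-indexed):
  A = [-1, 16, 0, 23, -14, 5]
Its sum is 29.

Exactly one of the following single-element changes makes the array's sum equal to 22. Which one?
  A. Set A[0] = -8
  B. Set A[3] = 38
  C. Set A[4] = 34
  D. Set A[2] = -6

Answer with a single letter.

Answer: A

Derivation:
Option A: A[0] -1->-8, delta=-7, new_sum=29+(-7)=22 <-- matches target
Option B: A[3] 23->38, delta=15, new_sum=29+(15)=44
Option C: A[4] -14->34, delta=48, new_sum=29+(48)=77
Option D: A[2] 0->-6, delta=-6, new_sum=29+(-6)=23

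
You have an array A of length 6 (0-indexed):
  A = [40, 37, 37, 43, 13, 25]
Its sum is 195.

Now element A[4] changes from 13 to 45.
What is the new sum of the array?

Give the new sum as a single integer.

Answer: 227

Derivation:
Old value at index 4: 13
New value at index 4: 45
Delta = 45 - 13 = 32
New sum = old_sum + delta = 195 + (32) = 227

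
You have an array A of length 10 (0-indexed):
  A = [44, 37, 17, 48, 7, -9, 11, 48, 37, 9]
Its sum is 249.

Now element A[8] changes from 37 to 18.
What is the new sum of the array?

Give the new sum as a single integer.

Answer: 230

Derivation:
Old value at index 8: 37
New value at index 8: 18
Delta = 18 - 37 = -19
New sum = old_sum + delta = 249 + (-19) = 230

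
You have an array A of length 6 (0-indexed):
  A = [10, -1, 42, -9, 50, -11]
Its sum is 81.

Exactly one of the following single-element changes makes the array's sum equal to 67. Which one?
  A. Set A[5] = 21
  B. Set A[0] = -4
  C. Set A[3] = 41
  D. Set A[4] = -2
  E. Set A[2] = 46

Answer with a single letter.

Answer: B

Derivation:
Option A: A[5] -11->21, delta=32, new_sum=81+(32)=113
Option B: A[0] 10->-4, delta=-14, new_sum=81+(-14)=67 <-- matches target
Option C: A[3] -9->41, delta=50, new_sum=81+(50)=131
Option D: A[4] 50->-2, delta=-52, new_sum=81+(-52)=29
Option E: A[2] 42->46, delta=4, new_sum=81+(4)=85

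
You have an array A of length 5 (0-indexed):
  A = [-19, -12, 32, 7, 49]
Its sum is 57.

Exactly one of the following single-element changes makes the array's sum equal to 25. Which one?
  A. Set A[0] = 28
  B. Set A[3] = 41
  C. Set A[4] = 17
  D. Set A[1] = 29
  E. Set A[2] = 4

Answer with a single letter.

Answer: C

Derivation:
Option A: A[0] -19->28, delta=47, new_sum=57+(47)=104
Option B: A[3] 7->41, delta=34, new_sum=57+(34)=91
Option C: A[4] 49->17, delta=-32, new_sum=57+(-32)=25 <-- matches target
Option D: A[1] -12->29, delta=41, new_sum=57+(41)=98
Option E: A[2] 32->4, delta=-28, new_sum=57+(-28)=29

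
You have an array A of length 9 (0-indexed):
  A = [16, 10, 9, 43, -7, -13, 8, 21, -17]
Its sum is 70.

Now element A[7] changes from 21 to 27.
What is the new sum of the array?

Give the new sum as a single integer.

Answer: 76

Derivation:
Old value at index 7: 21
New value at index 7: 27
Delta = 27 - 21 = 6
New sum = old_sum + delta = 70 + (6) = 76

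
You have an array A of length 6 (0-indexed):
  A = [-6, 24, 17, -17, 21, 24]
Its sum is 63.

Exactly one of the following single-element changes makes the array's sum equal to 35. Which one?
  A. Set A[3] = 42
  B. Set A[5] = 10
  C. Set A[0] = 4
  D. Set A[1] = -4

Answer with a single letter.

Answer: D

Derivation:
Option A: A[3] -17->42, delta=59, new_sum=63+(59)=122
Option B: A[5] 24->10, delta=-14, new_sum=63+(-14)=49
Option C: A[0] -6->4, delta=10, new_sum=63+(10)=73
Option D: A[1] 24->-4, delta=-28, new_sum=63+(-28)=35 <-- matches target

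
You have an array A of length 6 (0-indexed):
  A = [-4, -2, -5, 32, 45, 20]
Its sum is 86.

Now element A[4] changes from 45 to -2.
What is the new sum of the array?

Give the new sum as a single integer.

Answer: 39

Derivation:
Old value at index 4: 45
New value at index 4: -2
Delta = -2 - 45 = -47
New sum = old_sum + delta = 86 + (-47) = 39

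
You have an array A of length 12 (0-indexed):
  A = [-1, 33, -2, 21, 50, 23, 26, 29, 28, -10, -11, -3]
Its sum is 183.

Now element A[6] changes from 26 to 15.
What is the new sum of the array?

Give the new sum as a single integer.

Old value at index 6: 26
New value at index 6: 15
Delta = 15 - 26 = -11
New sum = old_sum + delta = 183 + (-11) = 172

Answer: 172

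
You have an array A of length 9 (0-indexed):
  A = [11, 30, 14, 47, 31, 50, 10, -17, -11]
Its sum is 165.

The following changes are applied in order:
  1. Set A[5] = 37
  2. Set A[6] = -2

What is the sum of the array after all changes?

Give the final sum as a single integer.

Initial sum: 165
Change 1: A[5] 50 -> 37, delta = -13, sum = 152
Change 2: A[6] 10 -> -2, delta = -12, sum = 140

Answer: 140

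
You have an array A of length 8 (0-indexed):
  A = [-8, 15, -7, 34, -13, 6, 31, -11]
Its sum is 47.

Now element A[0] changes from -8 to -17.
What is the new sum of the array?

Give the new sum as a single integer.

Old value at index 0: -8
New value at index 0: -17
Delta = -17 - -8 = -9
New sum = old_sum + delta = 47 + (-9) = 38

Answer: 38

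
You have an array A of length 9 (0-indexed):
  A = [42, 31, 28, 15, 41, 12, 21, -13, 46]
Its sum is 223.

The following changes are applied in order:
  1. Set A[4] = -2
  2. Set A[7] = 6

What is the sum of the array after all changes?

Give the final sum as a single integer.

Answer: 199

Derivation:
Initial sum: 223
Change 1: A[4] 41 -> -2, delta = -43, sum = 180
Change 2: A[7] -13 -> 6, delta = 19, sum = 199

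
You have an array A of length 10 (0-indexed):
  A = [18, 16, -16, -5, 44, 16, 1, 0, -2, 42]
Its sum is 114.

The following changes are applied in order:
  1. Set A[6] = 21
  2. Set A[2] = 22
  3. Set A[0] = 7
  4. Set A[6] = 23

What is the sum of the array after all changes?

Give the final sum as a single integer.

Answer: 163

Derivation:
Initial sum: 114
Change 1: A[6] 1 -> 21, delta = 20, sum = 134
Change 2: A[2] -16 -> 22, delta = 38, sum = 172
Change 3: A[0] 18 -> 7, delta = -11, sum = 161
Change 4: A[6] 21 -> 23, delta = 2, sum = 163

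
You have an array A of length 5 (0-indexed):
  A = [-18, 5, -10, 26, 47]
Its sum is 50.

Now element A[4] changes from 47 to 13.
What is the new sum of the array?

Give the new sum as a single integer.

Old value at index 4: 47
New value at index 4: 13
Delta = 13 - 47 = -34
New sum = old_sum + delta = 50 + (-34) = 16

Answer: 16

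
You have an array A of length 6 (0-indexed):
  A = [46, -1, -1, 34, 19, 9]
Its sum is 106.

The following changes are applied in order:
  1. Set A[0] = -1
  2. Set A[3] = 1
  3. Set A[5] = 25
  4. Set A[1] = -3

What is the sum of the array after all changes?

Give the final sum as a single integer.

Answer: 40

Derivation:
Initial sum: 106
Change 1: A[0] 46 -> -1, delta = -47, sum = 59
Change 2: A[3] 34 -> 1, delta = -33, sum = 26
Change 3: A[5] 9 -> 25, delta = 16, sum = 42
Change 4: A[1] -1 -> -3, delta = -2, sum = 40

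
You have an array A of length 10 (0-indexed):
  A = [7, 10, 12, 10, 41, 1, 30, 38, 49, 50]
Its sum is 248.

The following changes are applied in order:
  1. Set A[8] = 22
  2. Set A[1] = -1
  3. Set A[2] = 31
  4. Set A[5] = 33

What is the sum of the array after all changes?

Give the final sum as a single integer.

Answer: 261

Derivation:
Initial sum: 248
Change 1: A[8] 49 -> 22, delta = -27, sum = 221
Change 2: A[1] 10 -> -1, delta = -11, sum = 210
Change 3: A[2] 12 -> 31, delta = 19, sum = 229
Change 4: A[5] 1 -> 33, delta = 32, sum = 261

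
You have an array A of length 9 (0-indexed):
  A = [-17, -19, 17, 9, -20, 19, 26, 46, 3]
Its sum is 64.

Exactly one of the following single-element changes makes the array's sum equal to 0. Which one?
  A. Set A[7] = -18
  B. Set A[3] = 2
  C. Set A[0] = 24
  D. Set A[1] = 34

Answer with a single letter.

Answer: A

Derivation:
Option A: A[7] 46->-18, delta=-64, new_sum=64+(-64)=0 <-- matches target
Option B: A[3] 9->2, delta=-7, new_sum=64+(-7)=57
Option C: A[0] -17->24, delta=41, new_sum=64+(41)=105
Option D: A[1] -19->34, delta=53, new_sum=64+(53)=117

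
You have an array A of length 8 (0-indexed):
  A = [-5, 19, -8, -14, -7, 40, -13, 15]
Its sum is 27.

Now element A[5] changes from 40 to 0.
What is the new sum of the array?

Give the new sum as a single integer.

Answer: -13

Derivation:
Old value at index 5: 40
New value at index 5: 0
Delta = 0 - 40 = -40
New sum = old_sum + delta = 27 + (-40) = -13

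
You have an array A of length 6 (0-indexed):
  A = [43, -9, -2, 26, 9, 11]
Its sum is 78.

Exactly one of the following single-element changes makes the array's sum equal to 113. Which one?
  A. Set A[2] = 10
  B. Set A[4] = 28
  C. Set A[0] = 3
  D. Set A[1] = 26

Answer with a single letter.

Option A: A[2] -2->10, delta=12, new_sum=78+(12)=90
Option B: A[4] 9->28, delta=19, new_sum=78+(19)=97
Option C: A[0] 43->3, delta=-40, new_sum=78+(-40)=38
Option D: A[1] -9->26, delta=35, new_sum=78+(35)=113 <-- matches target

Answer: D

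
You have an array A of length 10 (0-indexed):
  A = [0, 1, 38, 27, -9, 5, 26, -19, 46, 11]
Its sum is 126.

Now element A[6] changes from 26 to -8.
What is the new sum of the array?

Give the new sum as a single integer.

Old value at index 6: 26
New value at index 6: -8
Delta = -8 - 26 = -34
New sum = old_sum + delta = 126 + (-34) = 92

Answer: 92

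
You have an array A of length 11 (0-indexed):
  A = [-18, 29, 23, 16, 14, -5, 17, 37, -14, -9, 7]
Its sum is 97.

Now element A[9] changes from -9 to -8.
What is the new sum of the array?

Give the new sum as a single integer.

Answer: 98

Derivation:
Old value at index 9: -9
New value at index 9: -8
Delta = -8 - -9 = 1
New sum = old_sum + delta = 97 + (1) = 98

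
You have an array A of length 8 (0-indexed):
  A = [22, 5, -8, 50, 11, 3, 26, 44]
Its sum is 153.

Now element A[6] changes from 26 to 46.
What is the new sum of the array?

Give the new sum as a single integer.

Answer: 173

Derivation:
Old value at index 6: 26
New value at index 6: 46
Delta = 46 - 26 = 20
New sum = old_sum + delta = 153 + (20) = 173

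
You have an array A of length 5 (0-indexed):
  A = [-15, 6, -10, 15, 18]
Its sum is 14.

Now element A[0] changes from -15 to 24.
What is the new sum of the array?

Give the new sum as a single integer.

Answer: 53

Derivation:
Old value at index 0: -15
New value at index 0: 24
Delta = 24 - -15 = 39
New sum = old_sum + delta = 14 + (39) = 53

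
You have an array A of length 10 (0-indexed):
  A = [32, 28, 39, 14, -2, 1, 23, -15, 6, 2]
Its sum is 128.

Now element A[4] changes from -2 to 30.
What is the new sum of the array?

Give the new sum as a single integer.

Answer: 160

Derivation:
Old value at index 4: -2
New value at index 4: 30
Delta = 30 - -2 = 32
New sum = old_sum + delta = 128 + (32) = 160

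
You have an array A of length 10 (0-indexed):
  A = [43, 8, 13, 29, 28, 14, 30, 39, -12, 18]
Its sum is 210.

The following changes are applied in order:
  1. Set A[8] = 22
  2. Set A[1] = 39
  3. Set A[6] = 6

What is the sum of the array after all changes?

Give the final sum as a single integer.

Answer: 251

Derivation:
Initial sum: 210
Change 1: A[8] -12 -> 22, delta = 34, sum = 244
Change 2: A[1] 8 -> 39, delta = 31, sum = 275
Change 3: A[6] 30 -> 6, delta = -24, sum = 251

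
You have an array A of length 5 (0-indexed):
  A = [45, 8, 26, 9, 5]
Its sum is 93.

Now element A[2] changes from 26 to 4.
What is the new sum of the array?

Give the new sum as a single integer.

Answer: 71

Derivation:
Old value at index 2: 26
New value at index 2: 4
Delta = 4 - 26 = -22
New sum = old_sum + delta = 93 + (-22) = 71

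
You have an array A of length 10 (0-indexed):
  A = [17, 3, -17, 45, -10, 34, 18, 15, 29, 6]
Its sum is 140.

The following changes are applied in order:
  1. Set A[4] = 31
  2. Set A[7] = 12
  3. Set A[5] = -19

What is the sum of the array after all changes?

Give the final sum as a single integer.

Answer: 125

Derivation:
Initial sum: 140
Change 1: A[4] -10 -> 31, delta = 41, sum = 181
Change 2: A[7] 15 -> 12, delta = -3, sum = 178
Change 3: A[5] 34 -> -19, delta = -53, sum = 125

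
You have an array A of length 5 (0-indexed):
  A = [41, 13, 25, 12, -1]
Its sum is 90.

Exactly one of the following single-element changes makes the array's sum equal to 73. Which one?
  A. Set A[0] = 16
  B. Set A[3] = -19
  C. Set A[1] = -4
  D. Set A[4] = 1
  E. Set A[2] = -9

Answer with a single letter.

Option A: A[0] 41->16, delta=-25, new_sum=90+(-25)=65
Option B: A[3] 12->-19, delta=-31, new_sum=90+(-31)=59
Option C: A[1] 13->-4, delta=-17, new_sum=90+(-17)=73 <-- matches target
Option D: A[4] -1->1, delta=2, new_sum=90+(2)=92
Option E: A[2] 25->-9, delta=-34, new_sum=90+(-34)=56

Answer: C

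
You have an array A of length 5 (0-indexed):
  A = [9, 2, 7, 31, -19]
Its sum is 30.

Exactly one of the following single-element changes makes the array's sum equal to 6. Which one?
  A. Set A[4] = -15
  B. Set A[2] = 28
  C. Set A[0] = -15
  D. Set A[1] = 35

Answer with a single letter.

Option A: A[4] -19->-15, delta=4, new_sum=30+(4)=34
Option B: A[2] 7->28, delta=21, new_sum=30+(21)=51
Option C: A[0] 9->-15, delta=-24, new_sum=30+(-24)=6 <-- matches target
Option D: A[1] 2->35, delta=33, new_sum=30+(33)=63

Answer: C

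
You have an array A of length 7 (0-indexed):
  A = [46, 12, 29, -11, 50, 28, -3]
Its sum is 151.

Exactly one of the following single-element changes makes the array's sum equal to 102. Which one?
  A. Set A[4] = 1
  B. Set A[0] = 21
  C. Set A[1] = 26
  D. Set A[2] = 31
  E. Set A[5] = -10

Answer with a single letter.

Answer: A

Derivation:
Option A: A[4] 50->1, delta=-49, new_sum=151+(-49)=102 <-- matches target
Option B: A[0] 46->21, delta=-25, new_sum=151+(-25)=126
Option C: A[1] 12->26, delta=14, new_sum=151+(14)=165
Option D: A[2] 29->31, delta=2, new_sum=151+(2)=153
Option E: A[5] 28->-10, delta=-38, new_sum=151+(-38)=113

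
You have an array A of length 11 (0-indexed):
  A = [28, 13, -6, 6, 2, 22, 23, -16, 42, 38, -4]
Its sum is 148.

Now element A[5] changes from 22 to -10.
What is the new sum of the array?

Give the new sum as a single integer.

Answer: 116

Derivation:
Old value at index 5: 22
New value at index 5: -10
Delta = -10 - 22 = -32
New sum = old_sum + delta = 148 + (-32) = 116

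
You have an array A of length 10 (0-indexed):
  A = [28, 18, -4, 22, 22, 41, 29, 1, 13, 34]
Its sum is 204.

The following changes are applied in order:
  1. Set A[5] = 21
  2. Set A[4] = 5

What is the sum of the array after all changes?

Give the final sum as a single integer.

Initial sum: 204
Change 1: A[5] 41 -> 21, delta = -20, sum = 184
Change 2: A[4] 22 -> 5, delta = -17, sum = 167

Answer: 167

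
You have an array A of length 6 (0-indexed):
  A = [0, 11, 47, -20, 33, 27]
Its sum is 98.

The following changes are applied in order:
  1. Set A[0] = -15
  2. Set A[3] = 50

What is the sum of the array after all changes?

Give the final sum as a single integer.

Initial sum: 98
Change 1: A[0] 0 -> -15, delta = -15, sum = 83
Change 2: A[3] -20 -> 50, delta = 70, sum = 153

Answer: 153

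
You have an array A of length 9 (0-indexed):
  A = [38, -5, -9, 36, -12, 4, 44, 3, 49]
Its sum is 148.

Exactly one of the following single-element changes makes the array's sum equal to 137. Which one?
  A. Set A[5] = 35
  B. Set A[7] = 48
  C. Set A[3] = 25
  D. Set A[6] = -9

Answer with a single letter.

Option A: A[5] 4->35, delta=31, new_sum=148+(31)=179
Option B: A[7] 3->48, delta=45, new_sum=148+(45)=193
Option C: A[3] 36->25, delta=-11, new_sum=148+(-11)=137 <-- matches target
Option D: A[6] 44->-9, delta=-53, new_sum=148+(-53)=95

Answer: C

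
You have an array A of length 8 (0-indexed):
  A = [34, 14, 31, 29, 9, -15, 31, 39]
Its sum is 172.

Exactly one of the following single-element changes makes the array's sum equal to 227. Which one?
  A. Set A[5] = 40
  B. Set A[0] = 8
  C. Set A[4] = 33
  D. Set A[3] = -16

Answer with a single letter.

Option A: A[5] -15->40, delta=55, new_sum=172+(55)=227 <-- matches target
Option B: A[0] 34->8, delta=-26, new_sum=172+(-26)=146
Option C: A[4] 9->33, delta=24, new_sum=172+(24)=196
Option D: A[3] 29->-16, delta=-45, new_sum=172+(-45)=127

Answer: A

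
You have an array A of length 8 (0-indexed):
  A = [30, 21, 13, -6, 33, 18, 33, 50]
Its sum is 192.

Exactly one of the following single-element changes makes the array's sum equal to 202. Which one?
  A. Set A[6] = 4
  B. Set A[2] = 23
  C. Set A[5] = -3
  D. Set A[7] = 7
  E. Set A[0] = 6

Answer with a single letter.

Option A: A[6] 33->4, delta=-29, new_sum=192+(-29)=163
Option B: A[2] 13->23, delta=10, new_sum=192+(10)=202 <-- matches target
Option C: A[5] 18->-3, delta=-21, new_sum=192+(-21)=171
Option D: A[7] 50->7, delta=-43, new_sum=192+(-43)=149
Option E: A[0] 30->6, delta=-24, new_sum=192+(-24)=168

Answer: B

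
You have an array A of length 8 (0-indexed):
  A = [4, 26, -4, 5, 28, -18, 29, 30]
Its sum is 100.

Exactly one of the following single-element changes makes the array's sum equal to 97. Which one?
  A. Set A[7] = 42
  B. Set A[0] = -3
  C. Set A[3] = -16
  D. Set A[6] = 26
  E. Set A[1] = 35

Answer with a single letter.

Option A: A[7] 30->42, delta=12, new_sum=100+(12)=112
Option B: A[0] 4->-3, delta=-7, new_sum=100+(-7)=93
Option C: A[3] 5->-16, delta=-21, new_sum=100+(-21)=79
Option D: A[6] 29->26, delta=-3, new_sum=100+(-3)=97 <-- matches target
Option E: A[1] 26->35, delta=9, new_sum=100+(9)=109

Answer: D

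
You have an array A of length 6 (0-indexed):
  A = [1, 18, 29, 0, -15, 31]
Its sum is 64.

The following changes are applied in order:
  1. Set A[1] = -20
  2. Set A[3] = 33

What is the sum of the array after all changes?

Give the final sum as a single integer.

Initial sum: 64
Change 1: A[1] 18 -> -20, delta = -38, sum = 26
Change 2: A[3] 0 -> 33, delta = 33, sum = 59

Answer: 59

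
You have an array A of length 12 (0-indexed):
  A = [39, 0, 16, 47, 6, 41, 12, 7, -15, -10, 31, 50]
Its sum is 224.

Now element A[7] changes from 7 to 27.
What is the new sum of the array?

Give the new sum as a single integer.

Answer: 244

Derivation:
Old value at index 7: 7
New value at index 7: 27
Delta = 27 - 7 = 20
New sum = old_sum + delta = 224 + (20) = 244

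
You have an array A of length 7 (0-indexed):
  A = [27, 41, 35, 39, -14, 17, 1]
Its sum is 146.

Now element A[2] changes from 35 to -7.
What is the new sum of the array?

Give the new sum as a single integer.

Old value at index 2: 35
New value at index 2: -7
Delta = -7 - 35 = -42
New sum = old_sum + delta = 146 + (-42) = 104

Answer: 104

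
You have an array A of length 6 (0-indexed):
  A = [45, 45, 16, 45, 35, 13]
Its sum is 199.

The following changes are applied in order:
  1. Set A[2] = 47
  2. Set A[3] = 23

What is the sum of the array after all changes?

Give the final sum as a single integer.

Initial sum: 199
Change 1: A[2] 16 -> 47, delta = 31, sum = 230
Change 2: A[3] 45 -> 23, delta = -22, sum = 208

Answer: 208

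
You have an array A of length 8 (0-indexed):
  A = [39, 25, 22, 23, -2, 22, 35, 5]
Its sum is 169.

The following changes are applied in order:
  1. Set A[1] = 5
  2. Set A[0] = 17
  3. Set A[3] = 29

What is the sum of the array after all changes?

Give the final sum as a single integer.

Answer: 133

Derivation:
Initial sum: 169
Change 1: A[1] 25 -> 5, delta = -20, sum = 149
Change 2: A[0] 39 -> 17, delta = -22, sum = 127
Change 3: A[3] 23 -> 29, delta = 6, sum = 133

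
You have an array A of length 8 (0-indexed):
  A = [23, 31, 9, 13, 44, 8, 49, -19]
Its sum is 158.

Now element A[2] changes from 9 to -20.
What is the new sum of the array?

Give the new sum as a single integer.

Old value at index 2: 9
New value at index 2: -20
Delta = -20 - 9 = -29
New sum = old_sum + delta = 158 + (-29) = 129

Answer: 129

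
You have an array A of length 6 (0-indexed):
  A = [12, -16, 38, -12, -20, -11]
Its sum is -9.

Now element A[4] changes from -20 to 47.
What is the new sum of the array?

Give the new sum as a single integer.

Old value at index 4: -20
New value at index 4: 47
Delta = 47 - -20 = 67
New sum = old_sum + delta = -9 + (67) = 58

Answer: 58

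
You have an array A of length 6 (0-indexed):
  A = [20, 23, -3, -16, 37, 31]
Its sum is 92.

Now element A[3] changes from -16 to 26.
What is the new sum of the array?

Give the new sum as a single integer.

Answer: 134

Derivation:
Old value at index 3: -16
New value at index 3: 26
Delta = 26 - -16 = 42
New sum = old_sum + delta = 92 + (42) = 134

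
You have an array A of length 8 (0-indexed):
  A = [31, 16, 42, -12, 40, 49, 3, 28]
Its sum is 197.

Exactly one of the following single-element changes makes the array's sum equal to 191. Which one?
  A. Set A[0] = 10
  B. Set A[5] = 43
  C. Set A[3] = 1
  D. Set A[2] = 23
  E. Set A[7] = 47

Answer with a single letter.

Option A: A[0] 31->10, delta=-21, new_sum=197+(-21)=176
Option B: A[5] 49->43, delta=-6, new_sum=197+(-6)=191 <-- matches target
Option C: A[3] -12->1, delta=13, new_sum=197+(13)=210
Option D: A[2] 42->23, delta=-19, new_sum=197+(-19)=178
Option E: A[7] 28->47, delta=19, new_sum=197+(19)=216

Answer: B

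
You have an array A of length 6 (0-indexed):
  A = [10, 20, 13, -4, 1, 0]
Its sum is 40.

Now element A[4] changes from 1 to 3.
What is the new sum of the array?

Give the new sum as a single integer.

Old value at index 4: 1
New value at index 4: 3
Delta = 3 - 1 = 2
New sum = old_sum + delta = 40 + (2) = 42

Answer: 42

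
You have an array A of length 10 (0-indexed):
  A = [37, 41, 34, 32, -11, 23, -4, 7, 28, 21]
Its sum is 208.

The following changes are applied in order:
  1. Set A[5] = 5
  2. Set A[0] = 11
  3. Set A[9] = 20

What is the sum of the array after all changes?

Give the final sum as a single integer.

Answer: 163

Derivation:
Initial sum: 208
Change 1: A[5] 23 -> 5, delta = -18, sum = 190
Change 2: A[0] 37 -> 11, delta = -26, sum = 164
Change 3: A[9] 21 -> 20, delta = -1, sum = 163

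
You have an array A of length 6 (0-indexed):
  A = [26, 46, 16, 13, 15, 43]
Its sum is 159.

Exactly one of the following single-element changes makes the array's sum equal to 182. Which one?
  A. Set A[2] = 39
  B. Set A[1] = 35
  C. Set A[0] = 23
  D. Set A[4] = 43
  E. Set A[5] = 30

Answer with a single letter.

Answer: A

Derivation:
Option A: A[2] 16->39, delta=23, new_sum=159+(23)=182 <-- matches target
Option B: A[1] 46->35, delta=-11, new_sum=159+(-11)=148
Option C: A[0] 26->23, delta=-3, new_sum=159+(-3)=156
Option D: A[4] 15->43, delta=28, new_sum=159+(28)=187
Option E: A[5] 43->30, delta=-13, new_sum=159+(-13)=146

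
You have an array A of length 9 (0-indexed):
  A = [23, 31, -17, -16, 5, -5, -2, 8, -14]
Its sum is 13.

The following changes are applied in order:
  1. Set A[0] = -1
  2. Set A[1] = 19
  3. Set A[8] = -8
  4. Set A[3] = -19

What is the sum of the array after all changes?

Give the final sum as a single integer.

Answer: -20

Derivation:
Initial sum: 13
Change 1: A[0] 23 -> -1, delta = -24, sum = -11
Change 2: A[1] 31 -> 19, delta = -12, sum = -23
Change 3: A[8] -14 -> -8, delta = 6, sum = -17
Change 4: A[3] -16 -> -19, delta = -3, sum = -20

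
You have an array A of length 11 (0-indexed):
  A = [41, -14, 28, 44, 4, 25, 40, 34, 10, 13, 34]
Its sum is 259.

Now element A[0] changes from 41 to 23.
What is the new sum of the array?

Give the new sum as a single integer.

Answer: 241

Derivation:
Old value at index 0: 41
New value at index 0: 23
Delta = 23 - 41 = -18
New sum = old_sum + delta = 259 + (-18) = 241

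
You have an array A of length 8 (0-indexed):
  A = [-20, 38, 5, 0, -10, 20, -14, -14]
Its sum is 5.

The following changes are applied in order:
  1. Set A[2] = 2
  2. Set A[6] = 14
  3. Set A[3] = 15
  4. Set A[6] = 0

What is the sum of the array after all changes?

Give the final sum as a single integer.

Answer: 31

Derivation:
Initial sum: 5
Change 1: A[2] 5 -> 2, delta = -3, sum = 2
Change 2: A[6] -14 -> 14, delta = 28, sum = 30
Change 3: A[3] 0 -> 15, delta = 15, sum = 45
Change 4: A[6] 14 -> 0, delta = -14, sum = 31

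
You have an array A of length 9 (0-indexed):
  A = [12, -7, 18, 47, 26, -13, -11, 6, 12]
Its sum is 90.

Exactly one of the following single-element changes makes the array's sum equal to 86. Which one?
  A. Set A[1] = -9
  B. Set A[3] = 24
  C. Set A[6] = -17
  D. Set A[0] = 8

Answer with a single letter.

Answer: D

Derivation:
Option A: A[1] -7->-9, delta=-2, new_sum=90+(-2)=88
Option B: A[3] 47->24, delta=-23, new_sum=90+(-23)=67
Option C: A[6] -11->-17, delta=-6, new_sum=90+(-6)=84
Option D: A[0] 12->8, delta=-4, new_sum=90+(-4)=86 <-- matches target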